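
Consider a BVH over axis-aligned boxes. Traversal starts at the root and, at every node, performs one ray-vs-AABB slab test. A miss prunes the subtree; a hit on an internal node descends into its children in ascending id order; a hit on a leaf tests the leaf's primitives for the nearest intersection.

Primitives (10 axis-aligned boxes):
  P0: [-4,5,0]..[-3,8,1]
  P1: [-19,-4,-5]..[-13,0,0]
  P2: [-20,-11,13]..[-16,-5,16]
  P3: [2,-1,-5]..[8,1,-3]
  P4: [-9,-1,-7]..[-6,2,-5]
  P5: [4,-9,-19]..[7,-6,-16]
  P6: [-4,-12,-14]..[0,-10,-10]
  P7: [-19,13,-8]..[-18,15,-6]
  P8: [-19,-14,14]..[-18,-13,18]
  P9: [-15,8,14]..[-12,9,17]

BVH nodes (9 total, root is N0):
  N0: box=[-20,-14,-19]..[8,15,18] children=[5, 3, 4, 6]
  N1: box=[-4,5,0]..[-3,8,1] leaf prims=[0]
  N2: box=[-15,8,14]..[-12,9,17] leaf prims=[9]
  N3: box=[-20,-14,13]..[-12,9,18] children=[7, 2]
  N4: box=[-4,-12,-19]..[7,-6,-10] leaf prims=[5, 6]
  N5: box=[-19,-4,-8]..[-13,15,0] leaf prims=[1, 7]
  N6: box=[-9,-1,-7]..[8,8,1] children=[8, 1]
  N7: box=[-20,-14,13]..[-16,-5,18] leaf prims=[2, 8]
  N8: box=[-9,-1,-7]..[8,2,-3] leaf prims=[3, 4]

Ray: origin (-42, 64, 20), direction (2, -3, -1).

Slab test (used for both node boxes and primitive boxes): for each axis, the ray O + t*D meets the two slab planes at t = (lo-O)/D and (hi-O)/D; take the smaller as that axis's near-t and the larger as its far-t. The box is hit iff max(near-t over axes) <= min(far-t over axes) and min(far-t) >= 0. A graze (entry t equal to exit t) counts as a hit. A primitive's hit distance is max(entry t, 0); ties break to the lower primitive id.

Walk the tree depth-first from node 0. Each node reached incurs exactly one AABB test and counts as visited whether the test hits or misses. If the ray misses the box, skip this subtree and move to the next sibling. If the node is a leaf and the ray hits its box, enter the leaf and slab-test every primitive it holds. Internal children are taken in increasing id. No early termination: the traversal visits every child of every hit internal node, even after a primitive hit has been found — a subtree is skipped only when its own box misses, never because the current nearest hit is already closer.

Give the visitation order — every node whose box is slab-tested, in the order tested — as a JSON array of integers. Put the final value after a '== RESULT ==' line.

Traverse from the root:
N0 x:[11,25] y:[49/3,26] z:[2,39] -> hit [49/3,25], descend [3, 4, 5, 6]
  N3 x:[11,15] y:[55/3,26] z:[2,7] -> miss, prune
  N4 x:[19,49/2] y:[70/3,76/3] z:[30,39] -> miss, prune
  N5 x:[23/2,29/2] y:[49/3,68/3] z:[20,28] -> miss, prune
  N6 x:[33/2,25] y:[56/3,65/3] z:[19,27] -> hit [19,65/3], descend [1, 8]
    N1 x:[19,39/2] y:[56/3,59/3] z:[19,20] -> hit [19,39/2] leaf, test {P0@t=19}
    N8 x:[33/2,25] y:[62/3,65/3] z:[23,27] -> miss, prune

7 AABB tests over nodes [0, 3, 4, 5, 6, 1, 8]; 1 leaf entered; closest P0.

== RESULT ==
[0, 3, 4, 5, 6, 1, 8]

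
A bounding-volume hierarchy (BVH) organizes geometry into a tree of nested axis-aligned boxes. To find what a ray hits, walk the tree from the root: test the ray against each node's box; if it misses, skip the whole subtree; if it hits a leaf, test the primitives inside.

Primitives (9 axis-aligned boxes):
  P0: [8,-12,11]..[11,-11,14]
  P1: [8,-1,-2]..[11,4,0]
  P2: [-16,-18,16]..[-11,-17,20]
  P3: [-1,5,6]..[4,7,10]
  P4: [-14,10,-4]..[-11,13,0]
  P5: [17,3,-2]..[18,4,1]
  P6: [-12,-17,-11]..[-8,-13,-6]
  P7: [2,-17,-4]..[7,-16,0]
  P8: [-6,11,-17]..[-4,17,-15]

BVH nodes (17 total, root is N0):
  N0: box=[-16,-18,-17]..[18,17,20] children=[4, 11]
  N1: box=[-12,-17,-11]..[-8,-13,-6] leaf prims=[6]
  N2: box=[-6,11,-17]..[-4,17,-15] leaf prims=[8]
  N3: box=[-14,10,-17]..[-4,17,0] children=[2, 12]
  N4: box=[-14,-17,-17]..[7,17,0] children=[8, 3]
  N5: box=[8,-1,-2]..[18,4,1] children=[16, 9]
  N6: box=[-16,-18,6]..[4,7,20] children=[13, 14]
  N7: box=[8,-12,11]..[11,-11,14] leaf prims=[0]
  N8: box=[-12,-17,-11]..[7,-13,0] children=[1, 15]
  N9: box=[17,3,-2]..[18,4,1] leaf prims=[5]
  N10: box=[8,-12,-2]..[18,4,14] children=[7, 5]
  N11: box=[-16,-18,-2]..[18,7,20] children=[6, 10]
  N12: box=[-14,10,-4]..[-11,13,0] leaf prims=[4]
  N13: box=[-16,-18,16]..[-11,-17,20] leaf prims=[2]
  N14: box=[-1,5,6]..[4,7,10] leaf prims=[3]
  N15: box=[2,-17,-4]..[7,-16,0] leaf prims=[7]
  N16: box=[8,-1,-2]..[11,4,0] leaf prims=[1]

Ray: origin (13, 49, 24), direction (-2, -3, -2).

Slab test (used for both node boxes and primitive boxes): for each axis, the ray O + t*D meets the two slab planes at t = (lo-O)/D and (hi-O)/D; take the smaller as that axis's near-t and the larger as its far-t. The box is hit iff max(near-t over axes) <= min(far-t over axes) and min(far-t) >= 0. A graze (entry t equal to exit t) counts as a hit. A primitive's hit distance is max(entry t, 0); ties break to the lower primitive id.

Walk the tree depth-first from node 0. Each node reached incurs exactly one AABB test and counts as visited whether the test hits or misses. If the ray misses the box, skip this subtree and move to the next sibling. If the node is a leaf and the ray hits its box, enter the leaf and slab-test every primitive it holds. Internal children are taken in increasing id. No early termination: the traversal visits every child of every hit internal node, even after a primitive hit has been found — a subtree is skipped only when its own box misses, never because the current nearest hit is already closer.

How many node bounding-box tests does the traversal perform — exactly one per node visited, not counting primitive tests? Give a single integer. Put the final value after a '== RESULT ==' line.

Trace the traversal:
N0 x:[-5/2,29/2] y:[32/3,67/3] z:[2,41/2] -> hit [32/3,29/2], descend [4, 11]
  N4 x:[3,27/2] y:[32/3,22] z:[12,41/2] -> hit [12,27/2], descend [3, 8]
    N3 x:[17/2,27/2] y:[32/3,13] z:[12,41/2] -> hit [12,13], descend [2, 12]
      N2 x:[17/2,19/2] y:[32/3,38/3] z:[39/2,41/2] -> miss, prune
      N12 x:[12,27/2] y:[12,13] z:[12,14] -> hit [12,13] leaf, test {P4@t=12}
    N8 x:[3,25/2] y:[62/3,22] z:[12,35/2] -> miss, prune
  N11 x:[-5/2,29/2] y:[14,67/3] z:[2,13] -> miss, prune

Summary -> nodes [0, 4, 3, 2, 12, 8, 11]; box-tests=7; leaf-entries=1; first=P4

== RESULT ==
7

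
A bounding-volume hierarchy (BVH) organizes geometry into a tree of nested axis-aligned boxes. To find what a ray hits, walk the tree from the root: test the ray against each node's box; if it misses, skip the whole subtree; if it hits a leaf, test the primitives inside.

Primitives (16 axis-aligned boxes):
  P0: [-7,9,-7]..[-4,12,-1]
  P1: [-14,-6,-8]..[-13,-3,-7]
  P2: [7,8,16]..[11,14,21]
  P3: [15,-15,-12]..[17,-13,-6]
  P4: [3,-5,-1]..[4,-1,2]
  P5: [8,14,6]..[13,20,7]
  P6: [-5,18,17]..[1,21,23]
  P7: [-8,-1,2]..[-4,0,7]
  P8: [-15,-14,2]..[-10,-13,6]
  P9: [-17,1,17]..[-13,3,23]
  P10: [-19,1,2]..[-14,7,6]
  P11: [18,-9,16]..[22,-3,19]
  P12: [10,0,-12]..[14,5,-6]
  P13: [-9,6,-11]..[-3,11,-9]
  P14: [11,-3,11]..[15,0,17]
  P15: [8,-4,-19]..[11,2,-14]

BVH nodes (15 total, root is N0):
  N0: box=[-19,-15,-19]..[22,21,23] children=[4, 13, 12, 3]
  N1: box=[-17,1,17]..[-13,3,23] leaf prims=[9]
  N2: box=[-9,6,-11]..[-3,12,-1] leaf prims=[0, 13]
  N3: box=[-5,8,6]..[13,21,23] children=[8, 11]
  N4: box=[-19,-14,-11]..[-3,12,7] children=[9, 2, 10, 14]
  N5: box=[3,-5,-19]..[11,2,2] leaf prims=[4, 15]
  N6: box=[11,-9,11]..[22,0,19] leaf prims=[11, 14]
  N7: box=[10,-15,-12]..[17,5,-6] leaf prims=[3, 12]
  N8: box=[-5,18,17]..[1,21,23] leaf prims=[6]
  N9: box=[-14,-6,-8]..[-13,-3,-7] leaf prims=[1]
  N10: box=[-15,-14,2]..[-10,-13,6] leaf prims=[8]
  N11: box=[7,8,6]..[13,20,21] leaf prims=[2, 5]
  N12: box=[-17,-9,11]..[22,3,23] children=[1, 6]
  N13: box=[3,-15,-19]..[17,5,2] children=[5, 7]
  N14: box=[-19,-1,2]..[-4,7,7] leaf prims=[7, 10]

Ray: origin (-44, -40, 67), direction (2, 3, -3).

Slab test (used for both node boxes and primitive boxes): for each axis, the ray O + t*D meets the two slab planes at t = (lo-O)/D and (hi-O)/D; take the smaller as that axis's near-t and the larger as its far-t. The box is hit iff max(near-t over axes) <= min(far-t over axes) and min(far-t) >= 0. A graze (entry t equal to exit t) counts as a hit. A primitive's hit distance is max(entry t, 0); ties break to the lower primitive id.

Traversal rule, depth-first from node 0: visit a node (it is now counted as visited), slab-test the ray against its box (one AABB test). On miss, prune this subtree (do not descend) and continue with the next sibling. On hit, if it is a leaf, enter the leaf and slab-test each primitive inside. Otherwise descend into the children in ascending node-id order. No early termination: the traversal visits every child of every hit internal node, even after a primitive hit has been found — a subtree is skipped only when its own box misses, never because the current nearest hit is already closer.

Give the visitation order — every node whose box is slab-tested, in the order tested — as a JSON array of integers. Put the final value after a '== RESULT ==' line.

Trace the traversal:
N0 x:[25/2,33] y:[25/3,61/3] z:[44/3,86/3] -> hit [44/3,61/3], descend [3, 4, 12, 13]
  N3 x:[39/2,57/2] y:[16,61/3] z:[44/3,61/3] -> hit [39/2,61/3], descend [8, 11]
    N8 x:[39/2,45/2] y:[58/3,61/3] z:[44/3,50/3] -> miss, prune
    N11 x:[51/2,57/2] y:[16,20] z:[46/3,61/3] -> miss, prune
  N4 x:[25/2,41/2] y:[26/3,52/3] z:[20,26] -> miss, prune
  N12 x:[27/2,33] y:[31/3,43/3] z:[44/3,56/3] -> miss, prune
  N13 x:[47/2,61/2] y:[25/3,15] z:[65/3,86/3] -> miss, prune

order=[0, 3, 8, 11, 4, 12, 13]  |boxes|=7  |leaves|=0  hit=miss

== RESULT ==
[0, 3, 8, 11, 4, 12, 13]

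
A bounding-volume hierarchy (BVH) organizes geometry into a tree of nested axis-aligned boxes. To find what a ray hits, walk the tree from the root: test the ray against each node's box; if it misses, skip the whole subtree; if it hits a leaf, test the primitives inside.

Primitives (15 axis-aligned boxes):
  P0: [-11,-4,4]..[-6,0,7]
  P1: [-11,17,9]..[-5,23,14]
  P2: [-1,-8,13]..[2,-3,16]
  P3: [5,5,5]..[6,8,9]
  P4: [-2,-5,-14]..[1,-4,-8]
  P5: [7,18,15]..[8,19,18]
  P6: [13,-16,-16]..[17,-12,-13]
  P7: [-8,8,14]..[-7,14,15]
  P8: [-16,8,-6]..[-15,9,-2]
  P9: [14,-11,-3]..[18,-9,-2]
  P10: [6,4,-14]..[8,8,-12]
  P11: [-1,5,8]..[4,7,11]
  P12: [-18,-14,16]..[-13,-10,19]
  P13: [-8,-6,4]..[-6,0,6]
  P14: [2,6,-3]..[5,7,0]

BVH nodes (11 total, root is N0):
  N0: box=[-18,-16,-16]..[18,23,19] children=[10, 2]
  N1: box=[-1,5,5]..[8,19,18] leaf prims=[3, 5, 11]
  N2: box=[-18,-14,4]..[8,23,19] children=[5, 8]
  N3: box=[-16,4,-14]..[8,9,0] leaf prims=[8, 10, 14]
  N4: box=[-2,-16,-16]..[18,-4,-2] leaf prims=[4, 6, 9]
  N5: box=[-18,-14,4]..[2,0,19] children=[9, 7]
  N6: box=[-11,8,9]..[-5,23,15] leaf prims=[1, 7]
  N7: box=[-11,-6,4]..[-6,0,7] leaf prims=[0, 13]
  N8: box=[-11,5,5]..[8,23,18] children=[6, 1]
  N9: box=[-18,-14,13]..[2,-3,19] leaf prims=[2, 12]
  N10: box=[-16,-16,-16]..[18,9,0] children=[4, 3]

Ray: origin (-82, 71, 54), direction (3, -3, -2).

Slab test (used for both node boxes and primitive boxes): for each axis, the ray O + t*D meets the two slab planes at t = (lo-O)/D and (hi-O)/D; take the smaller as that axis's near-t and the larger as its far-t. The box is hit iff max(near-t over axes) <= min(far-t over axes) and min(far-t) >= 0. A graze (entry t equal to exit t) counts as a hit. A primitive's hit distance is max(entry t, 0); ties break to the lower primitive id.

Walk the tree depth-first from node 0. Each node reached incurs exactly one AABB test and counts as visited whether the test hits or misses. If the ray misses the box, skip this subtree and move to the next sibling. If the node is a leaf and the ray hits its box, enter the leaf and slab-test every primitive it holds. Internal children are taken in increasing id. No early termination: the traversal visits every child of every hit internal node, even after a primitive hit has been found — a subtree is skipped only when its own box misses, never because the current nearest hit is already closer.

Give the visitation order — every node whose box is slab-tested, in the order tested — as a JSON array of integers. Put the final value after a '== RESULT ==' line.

Trace the traversal:
N0 x:[64/3,100/3] y:[16,29] z:[35/2,35] -> hit [64/3,29], descend [2, 10]
  N2 x:[64/3,30] y:[16,85/3] z:[35/2,25] -> hit [64/3,25], descend [5, 8]
    N5 x:[64/3,28] y:[71/3,85/3] z:[35/2,25] -> hit [71/3,25], descend [7, 9]
      N7 x:[71/3,76/3] y:[71/3,77/3] z:[47/2,25] -> hit [71/3,25] leaf, test {P0@t=71/3, P13@t=74/3}
      N9 x:[64/3,28] y:[74/3,85/3] z:[35/2,41/2] -> miss, prune
    N8 x:[71/3,30] y:[16,22] z:[18,49/2] -> miss, prune
  N10 x:[22,100/3] y:[62/3,29] z:[27,35] -> hit [27,29], descend [3, 4]
    N3 x:[22,30] y:[62/3,67/3] z:[27,34] -> miss, prune
    N4 x:[80/3,100/3] y:[25,29] z:[28,35] -> hit [28,29] leaf, test {P4(miss), P6(miss), P9(miss)}

Visited [0, 2, 5, 7, 9, 8, 10, 3, 4]. Tests: 9 box, 2 leaf. Nearest: P0.

== RESULT ==
[0, 2, 5, 7, 9, 8, 10, 3, 4]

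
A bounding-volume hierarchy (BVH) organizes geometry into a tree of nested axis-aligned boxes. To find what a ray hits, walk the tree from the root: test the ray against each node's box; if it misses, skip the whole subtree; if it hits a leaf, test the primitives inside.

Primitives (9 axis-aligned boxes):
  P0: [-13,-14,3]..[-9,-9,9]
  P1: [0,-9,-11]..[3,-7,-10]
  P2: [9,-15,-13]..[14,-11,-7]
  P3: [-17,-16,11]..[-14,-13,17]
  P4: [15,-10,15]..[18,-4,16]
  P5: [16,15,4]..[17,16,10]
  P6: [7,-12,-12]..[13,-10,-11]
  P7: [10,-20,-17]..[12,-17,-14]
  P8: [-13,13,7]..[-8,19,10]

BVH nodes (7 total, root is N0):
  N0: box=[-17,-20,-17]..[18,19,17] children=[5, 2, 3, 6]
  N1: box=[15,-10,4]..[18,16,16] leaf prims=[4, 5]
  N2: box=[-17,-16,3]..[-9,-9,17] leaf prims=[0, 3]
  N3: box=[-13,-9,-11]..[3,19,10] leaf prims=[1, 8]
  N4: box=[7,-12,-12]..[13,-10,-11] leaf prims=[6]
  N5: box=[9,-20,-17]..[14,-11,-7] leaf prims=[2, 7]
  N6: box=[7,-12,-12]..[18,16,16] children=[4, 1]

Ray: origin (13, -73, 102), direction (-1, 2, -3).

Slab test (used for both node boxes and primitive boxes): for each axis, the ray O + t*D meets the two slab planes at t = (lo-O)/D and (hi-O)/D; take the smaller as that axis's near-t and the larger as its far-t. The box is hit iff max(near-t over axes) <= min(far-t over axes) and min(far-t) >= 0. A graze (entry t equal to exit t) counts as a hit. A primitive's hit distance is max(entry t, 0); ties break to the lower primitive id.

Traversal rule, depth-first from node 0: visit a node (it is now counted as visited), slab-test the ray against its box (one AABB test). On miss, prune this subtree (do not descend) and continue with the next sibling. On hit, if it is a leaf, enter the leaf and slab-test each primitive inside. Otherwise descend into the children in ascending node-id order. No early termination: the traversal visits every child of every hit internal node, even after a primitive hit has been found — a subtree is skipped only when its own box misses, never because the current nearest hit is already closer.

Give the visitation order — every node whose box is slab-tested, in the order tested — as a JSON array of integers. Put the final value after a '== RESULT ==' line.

Trace the traversal:
N0 x:[-5,30] y:[53/2,46] z:[85/3,119/3] -> hit [85/3,30], descend [2, 3, 5, 6]
  N2 x:[22,30] y:[57/2,32] z:[85/3,33] -> hit [57/2,30] leaf, test {P0(miss), P3@t=57/2}
  N3 x:[10,26] y:[32,46] z:[92/3,113/3] -> miss, prune
  N5 x:[-1,4] y:[53/2,31] z:[109/3,119/3] -> miss, prune
  N6 x:[-5,6] y:[61/2,89/2] z:[86/3,38] -> miss, prune

Visited [0, 2, 3, 5, 6]. Tests: 5 box, 1 leaf. Nearest: P3.

== RESULT ==
[0, 2, 3, 5, 6]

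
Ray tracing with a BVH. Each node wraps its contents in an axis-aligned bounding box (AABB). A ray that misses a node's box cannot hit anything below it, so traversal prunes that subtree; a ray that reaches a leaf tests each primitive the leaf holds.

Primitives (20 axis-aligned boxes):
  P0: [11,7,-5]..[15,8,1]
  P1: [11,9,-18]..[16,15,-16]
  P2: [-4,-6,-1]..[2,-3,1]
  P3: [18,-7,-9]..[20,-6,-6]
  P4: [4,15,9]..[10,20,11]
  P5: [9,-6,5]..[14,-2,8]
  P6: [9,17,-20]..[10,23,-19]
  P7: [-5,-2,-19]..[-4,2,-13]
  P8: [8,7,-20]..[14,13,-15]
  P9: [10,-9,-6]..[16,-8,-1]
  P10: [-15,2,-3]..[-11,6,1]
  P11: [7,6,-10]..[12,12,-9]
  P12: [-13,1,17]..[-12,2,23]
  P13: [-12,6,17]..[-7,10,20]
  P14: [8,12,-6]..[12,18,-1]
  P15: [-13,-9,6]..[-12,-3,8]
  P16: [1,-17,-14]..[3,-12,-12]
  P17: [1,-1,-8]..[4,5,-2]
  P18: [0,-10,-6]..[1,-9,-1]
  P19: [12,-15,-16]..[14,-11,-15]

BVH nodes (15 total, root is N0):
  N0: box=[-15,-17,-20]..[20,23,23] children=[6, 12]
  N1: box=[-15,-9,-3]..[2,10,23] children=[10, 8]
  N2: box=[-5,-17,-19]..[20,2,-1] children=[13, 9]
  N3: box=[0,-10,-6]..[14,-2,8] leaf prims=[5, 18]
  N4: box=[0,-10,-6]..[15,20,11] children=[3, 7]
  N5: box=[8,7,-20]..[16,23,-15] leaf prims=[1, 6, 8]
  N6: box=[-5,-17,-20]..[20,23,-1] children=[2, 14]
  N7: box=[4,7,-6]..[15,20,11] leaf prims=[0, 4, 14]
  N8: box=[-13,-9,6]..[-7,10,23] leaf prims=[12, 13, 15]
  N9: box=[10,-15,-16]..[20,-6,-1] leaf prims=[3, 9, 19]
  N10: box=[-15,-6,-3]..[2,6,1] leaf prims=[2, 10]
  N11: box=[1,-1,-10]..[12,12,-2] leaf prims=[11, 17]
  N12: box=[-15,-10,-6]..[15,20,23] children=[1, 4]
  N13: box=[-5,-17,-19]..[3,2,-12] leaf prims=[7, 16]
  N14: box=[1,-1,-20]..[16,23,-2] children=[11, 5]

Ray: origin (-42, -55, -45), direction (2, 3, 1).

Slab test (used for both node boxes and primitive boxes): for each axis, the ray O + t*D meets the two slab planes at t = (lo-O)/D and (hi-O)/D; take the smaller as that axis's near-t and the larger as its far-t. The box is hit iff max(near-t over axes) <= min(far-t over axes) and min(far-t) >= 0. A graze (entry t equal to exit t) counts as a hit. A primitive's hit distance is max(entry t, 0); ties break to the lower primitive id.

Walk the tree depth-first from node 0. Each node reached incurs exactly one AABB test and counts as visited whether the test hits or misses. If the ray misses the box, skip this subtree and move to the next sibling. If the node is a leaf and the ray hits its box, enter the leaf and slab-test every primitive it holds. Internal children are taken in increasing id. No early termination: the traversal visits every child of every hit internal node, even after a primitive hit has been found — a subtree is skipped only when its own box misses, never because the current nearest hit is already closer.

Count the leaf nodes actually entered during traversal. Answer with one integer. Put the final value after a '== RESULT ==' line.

Walk:
N0 x:[27/2,31] y:[38/3,26] z:[25,68] -> hit [25,26], descend [6, 12]
  N6 x:[37/2,31] y:[38/3,26] z:[25,44] -> hit [25,26], descend [2, 14]
    N2 x:[37/2,31] y:[38/3,19] z:[26,44] -> miss, prune
    N14 x:[43/2,29] y:[18,26] z:[25,43] -> hit [25,26], descend [5, 11]
      N5 x:[25,29] y:[62/3,26] z:[25,30] -> hit [25,26] leaf, test {P1(miss), P6@t=51/2, P8(miss)}
      N11 x:[43/2,27] y:[18,67/3] z:[35,43] -> miss, prune
  N12 x:[27/2,57/2] y:[15,25] z:[39,68] -> miss, prune

Visited [0, 6, 2, 14, 5, 11, 12]. Tests: 7 box, 1 leaf. Nearest: P6.

== RESULT ==
1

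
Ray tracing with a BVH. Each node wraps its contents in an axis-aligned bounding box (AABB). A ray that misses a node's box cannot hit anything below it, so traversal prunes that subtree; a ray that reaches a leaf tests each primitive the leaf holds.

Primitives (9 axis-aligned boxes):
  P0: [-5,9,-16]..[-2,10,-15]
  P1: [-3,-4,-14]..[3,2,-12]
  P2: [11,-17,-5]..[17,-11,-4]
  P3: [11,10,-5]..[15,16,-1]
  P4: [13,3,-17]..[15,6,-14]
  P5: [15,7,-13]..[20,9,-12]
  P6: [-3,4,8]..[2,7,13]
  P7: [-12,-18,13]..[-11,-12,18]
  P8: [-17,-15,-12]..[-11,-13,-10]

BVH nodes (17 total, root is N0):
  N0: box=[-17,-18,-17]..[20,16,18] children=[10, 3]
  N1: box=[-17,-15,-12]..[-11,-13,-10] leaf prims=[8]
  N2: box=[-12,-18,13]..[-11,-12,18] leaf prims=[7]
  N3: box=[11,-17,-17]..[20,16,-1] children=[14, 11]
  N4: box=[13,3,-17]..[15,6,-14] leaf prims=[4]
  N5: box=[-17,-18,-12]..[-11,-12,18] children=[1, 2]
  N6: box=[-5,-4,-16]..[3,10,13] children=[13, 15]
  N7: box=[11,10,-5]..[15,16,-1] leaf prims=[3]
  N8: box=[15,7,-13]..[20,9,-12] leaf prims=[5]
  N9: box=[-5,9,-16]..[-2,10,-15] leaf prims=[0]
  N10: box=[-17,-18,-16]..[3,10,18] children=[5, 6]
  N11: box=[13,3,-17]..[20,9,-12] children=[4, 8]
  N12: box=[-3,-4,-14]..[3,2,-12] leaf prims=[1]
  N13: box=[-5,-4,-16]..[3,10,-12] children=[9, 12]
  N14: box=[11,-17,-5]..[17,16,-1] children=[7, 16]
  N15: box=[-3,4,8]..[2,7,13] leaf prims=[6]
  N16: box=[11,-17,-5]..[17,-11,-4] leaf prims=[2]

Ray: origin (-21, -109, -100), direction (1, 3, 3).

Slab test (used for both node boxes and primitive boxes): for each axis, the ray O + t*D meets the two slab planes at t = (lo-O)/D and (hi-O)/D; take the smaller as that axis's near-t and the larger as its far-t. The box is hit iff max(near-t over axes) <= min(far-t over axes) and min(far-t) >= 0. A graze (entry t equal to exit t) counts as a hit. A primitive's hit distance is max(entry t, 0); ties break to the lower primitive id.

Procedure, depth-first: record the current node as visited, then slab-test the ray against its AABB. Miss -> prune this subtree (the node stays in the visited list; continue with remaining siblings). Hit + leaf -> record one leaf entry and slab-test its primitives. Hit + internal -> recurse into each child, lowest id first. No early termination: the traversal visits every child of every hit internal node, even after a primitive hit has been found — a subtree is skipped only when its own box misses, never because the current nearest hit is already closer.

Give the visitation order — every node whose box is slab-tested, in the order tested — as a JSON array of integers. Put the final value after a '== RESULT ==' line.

Trace the traversal:
N0 x:[4,41] y:[91/3,125/3] z:[83/3,118/3] -> hit [91/3,118/3], descend [3, 10]
  N3 x:[32,41] y:[92/3,125/3] z:[83/3,33] -> hit [32,33], descend [11, 14]
    N11 x:[34,41] y:[112/3,118/3] z:[83/3,88/3] -> miss, prune
    N14 x:[32,38] y:[92/3,125/3] z:[95/3,33] -> hit [32,33], descend [7, 16]
      N7 x:[32,36] y:[119/3,125/3] z:[95/3,33] -> miss, prune
      N16 x:[32,38] y:[92/3,98/3] z:[95/3,32] -> hit [32,32] leaf, test {P2@t=32}
  N10 x:[4,24] y:[91/3,119/3] z:[28,118/3] -> miss, prune

order=[0, 3, 11, 14, 7, 16, 10]  |boxes|=7  |leaves|=1  hit=P2

== RESULT ==
[0, 3, 11, 14, 7, 16, 10]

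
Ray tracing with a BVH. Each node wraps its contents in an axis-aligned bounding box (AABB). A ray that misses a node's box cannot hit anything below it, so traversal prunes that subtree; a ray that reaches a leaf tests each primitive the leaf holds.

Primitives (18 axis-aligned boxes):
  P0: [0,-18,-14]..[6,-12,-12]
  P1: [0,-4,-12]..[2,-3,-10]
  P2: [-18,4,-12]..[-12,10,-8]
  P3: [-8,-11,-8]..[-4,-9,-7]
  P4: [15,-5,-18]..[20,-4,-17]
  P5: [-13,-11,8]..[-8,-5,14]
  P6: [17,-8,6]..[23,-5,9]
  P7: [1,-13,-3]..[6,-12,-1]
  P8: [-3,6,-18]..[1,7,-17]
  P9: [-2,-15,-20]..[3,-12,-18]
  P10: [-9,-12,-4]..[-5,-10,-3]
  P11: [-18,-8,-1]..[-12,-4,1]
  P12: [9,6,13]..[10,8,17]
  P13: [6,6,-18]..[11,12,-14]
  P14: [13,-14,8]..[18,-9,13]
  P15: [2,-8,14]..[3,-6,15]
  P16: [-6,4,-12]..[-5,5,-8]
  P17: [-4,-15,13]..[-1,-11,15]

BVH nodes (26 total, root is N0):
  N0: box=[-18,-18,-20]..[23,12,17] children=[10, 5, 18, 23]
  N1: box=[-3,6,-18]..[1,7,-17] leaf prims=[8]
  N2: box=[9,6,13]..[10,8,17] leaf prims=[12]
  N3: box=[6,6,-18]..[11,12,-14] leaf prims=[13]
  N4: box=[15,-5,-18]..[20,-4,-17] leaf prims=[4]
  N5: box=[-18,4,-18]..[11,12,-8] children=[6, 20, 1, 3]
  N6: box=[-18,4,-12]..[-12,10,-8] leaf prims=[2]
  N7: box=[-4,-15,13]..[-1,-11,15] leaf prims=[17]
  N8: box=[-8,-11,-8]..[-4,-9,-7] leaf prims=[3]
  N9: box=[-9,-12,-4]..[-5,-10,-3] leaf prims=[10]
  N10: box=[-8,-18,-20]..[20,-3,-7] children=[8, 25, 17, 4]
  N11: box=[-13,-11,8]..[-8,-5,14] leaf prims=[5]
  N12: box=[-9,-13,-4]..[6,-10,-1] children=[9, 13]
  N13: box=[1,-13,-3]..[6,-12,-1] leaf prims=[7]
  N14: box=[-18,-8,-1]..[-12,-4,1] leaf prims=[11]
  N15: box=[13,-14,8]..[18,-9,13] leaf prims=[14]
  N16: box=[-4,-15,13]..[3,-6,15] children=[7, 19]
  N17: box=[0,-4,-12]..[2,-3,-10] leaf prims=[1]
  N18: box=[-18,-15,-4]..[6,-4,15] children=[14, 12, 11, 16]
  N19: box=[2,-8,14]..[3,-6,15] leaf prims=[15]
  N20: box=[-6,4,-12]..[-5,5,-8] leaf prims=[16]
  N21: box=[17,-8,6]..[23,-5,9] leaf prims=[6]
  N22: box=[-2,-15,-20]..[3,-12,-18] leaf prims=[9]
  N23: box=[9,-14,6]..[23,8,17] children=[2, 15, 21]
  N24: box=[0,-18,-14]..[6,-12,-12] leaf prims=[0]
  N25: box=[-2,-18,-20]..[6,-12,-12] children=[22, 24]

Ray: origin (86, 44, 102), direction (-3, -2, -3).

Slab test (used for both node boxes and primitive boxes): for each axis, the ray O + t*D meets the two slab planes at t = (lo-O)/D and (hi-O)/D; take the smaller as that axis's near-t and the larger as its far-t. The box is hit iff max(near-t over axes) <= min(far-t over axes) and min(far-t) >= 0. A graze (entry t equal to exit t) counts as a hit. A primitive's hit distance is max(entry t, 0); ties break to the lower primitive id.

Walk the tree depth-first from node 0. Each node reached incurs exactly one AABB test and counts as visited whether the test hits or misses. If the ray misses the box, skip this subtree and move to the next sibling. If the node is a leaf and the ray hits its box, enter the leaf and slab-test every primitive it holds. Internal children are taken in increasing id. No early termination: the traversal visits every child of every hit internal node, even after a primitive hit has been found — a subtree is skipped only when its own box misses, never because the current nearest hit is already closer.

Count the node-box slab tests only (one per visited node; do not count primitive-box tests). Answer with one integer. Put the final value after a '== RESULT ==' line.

Walk:
N0 x:[21,104/3] y:[16,31] z:[85/3,122/3] -> hit [85/3,31], descend [5, 10, 18, 23]
  N5 x:[25,104/3] y:[16,20] z:[110/3,40] -> miss, prune
  N10 x:[22,94/3] y:[47/2,31] z:[109/3,122/3] -> miss, prune
  N18 x:[80/3,104/3] y:[24,59/2] z:[29,106/3] -> hit [29,59/2], descend [11, 12, 14, 16]
    N11 x:[94/3,33] y:[49/2,55/2] z:[88/3,94/3] -> miss, prune
    N12 x:[80/3,95/3] y:[27,57/2] z:[103/3,106/3] -> miss, prune
    N14 x:[98/3,104/3] y:[24,26] z:[101/3,103/3] -> miss, prune
    N16 x:[83/3,30] y:[25,59/2] z:[29,89/3] -> hit [29,59/2], descend [7, 19]
      N7 x:[29,30] y:[55/2,59/2] z:[29,89/3] -> hit [29,59/2] leaf, test {P17@t=29}
      N19 x:[83/3,28] y:[25,26] z:[29,88/3] -> miss, prune
  N23 x:[21,77/3] y:[18,29] z:[85/3,32] -> miss, prune

order=[0, 5, 10, 18, 11, 12, 14, 16, 7, 19, 23]  |boxes|=11  |leaves|=1  hit=P17

== RESULT ==
11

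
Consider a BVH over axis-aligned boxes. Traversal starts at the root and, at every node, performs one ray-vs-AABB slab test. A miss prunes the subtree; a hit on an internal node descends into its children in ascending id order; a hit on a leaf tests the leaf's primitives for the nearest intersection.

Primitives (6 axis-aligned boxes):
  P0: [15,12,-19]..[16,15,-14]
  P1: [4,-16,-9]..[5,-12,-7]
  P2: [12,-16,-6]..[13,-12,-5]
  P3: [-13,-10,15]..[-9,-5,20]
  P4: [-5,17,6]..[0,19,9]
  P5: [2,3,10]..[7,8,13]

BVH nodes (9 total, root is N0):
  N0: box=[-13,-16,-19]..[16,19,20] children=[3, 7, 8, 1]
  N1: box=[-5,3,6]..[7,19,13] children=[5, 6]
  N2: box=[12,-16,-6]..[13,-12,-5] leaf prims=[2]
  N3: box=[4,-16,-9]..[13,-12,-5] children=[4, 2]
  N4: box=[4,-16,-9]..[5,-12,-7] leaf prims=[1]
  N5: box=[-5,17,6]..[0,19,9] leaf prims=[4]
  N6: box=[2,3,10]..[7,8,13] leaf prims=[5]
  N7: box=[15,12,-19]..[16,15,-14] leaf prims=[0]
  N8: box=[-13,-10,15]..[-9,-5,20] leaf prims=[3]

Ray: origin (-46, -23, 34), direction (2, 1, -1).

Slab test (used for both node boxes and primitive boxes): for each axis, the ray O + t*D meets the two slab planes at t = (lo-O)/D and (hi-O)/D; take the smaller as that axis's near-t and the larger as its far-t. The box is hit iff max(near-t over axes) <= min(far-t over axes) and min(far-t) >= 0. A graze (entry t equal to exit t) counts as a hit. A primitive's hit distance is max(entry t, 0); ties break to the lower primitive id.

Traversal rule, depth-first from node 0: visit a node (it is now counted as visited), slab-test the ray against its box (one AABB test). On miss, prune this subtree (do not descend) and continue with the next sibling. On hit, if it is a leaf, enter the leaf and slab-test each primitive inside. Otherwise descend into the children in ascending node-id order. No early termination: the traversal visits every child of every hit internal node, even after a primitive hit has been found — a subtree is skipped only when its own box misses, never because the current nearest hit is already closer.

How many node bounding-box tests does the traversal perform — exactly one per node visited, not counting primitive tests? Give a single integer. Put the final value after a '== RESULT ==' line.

Walk:
N0 x:[33/2,31] y:[7,42] z:[14,53] -> hit [33/2,31], descend [1, 3, 7, 8]
  N1 x:[41/2,53/2] y:[26,42] z:[21,28] -> hit [26,53/2], descend [5, 6]
    N5 x:[41/2,23] y:[40,42] z:[25,28] -> miss, prune
    N6 x:[24,53/2] y:[26,31] z:[21,24] -> miss, prune
  N3 x:[25,59/2] y:[7,11] z:[39,43] -> miss, prune
  N7 x:[61/2,31] y:[35,38] z:[48,53] -> miss, prune
  N8 x:[33/2,37/2] y:[13,18] z:[14,19] -> hit [33/2,18] leaf, test {P3@t=33/2}

order=[0, 1, 5, 6, 3, 7, 8]  |boxes|=7  |leaves|=1  hit=P3

== RESULT ==
7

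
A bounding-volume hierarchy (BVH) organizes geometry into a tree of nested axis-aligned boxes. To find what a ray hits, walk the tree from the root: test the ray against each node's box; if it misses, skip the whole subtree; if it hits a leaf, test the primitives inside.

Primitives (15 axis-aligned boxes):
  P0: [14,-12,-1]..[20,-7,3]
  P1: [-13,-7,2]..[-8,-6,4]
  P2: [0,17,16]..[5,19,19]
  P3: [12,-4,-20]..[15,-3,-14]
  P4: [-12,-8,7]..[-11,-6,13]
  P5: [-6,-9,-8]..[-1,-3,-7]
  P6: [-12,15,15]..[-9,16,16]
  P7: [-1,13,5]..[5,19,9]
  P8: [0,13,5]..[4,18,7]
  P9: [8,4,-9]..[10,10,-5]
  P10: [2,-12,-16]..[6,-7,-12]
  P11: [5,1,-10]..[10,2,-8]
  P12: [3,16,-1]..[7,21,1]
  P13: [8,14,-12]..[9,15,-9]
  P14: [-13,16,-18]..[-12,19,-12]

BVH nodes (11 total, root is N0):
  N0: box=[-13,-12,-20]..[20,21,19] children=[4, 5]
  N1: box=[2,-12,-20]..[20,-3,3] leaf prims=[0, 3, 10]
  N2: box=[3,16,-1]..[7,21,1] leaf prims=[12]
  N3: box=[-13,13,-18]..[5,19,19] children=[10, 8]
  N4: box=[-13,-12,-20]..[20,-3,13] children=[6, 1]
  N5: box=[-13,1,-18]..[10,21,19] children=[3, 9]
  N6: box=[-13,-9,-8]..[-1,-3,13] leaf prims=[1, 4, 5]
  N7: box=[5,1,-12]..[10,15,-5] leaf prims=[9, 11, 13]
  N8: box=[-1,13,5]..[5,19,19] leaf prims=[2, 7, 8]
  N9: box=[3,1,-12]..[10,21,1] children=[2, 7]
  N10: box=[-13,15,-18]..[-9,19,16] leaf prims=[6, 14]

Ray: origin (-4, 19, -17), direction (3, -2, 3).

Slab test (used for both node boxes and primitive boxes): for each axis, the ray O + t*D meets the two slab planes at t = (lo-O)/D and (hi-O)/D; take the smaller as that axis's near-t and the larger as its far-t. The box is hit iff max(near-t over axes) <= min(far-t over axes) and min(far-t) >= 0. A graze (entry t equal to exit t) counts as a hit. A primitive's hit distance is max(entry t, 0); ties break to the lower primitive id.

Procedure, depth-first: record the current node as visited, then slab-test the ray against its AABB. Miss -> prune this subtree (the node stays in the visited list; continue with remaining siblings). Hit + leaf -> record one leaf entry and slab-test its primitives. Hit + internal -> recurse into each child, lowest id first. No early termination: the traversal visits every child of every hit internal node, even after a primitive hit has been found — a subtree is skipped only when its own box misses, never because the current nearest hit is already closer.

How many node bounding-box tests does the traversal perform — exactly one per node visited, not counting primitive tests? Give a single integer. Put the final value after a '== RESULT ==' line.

Walk:
N0 x:[-3,8] y:[-1,31/2] z:[-1,12] -> hit [-1,8], descend [4, 5]
  N4 x:[-3,8] y:[11,31/2] z:[-1,10] -> miss, prune
  N5 x:[-3,14/3] y:[-1,9] z:[-1/3,12] -> hit [-1/3,14/3], descend [3, 9]
    N3 x:[-3,3] y:[0,3] z:[-1/3,12] -> hit [0,3], descend [8, 10]
      N8 x:[1,3] y:[0,3] z:[22/3,12] -> miss, prune
      N10 x:[-3,-5/3] y:[0,2] z:[-1/3,11] -> miss, prune
    N9 x:[7/3,14/3] y:[-1,9] z:[5/3,6] -> hit [7/3,14/3], descend [2, 7]
      N2 x:[7/3,11/3] y:[-1,3/2] z:[16/3,6] -> miss, prune
      N7 x:[3,14/3] y:[2,9] z:[5/3,4] -> hit [3,4] leaf, test {P9(miss), P11(miss), P13(miss)}

9 AABB tests over nodes [0, 4, 5, 3, 8, 10, 9, 2, 7]; 1 leaf entered; closest miss.

== RESULT ==
9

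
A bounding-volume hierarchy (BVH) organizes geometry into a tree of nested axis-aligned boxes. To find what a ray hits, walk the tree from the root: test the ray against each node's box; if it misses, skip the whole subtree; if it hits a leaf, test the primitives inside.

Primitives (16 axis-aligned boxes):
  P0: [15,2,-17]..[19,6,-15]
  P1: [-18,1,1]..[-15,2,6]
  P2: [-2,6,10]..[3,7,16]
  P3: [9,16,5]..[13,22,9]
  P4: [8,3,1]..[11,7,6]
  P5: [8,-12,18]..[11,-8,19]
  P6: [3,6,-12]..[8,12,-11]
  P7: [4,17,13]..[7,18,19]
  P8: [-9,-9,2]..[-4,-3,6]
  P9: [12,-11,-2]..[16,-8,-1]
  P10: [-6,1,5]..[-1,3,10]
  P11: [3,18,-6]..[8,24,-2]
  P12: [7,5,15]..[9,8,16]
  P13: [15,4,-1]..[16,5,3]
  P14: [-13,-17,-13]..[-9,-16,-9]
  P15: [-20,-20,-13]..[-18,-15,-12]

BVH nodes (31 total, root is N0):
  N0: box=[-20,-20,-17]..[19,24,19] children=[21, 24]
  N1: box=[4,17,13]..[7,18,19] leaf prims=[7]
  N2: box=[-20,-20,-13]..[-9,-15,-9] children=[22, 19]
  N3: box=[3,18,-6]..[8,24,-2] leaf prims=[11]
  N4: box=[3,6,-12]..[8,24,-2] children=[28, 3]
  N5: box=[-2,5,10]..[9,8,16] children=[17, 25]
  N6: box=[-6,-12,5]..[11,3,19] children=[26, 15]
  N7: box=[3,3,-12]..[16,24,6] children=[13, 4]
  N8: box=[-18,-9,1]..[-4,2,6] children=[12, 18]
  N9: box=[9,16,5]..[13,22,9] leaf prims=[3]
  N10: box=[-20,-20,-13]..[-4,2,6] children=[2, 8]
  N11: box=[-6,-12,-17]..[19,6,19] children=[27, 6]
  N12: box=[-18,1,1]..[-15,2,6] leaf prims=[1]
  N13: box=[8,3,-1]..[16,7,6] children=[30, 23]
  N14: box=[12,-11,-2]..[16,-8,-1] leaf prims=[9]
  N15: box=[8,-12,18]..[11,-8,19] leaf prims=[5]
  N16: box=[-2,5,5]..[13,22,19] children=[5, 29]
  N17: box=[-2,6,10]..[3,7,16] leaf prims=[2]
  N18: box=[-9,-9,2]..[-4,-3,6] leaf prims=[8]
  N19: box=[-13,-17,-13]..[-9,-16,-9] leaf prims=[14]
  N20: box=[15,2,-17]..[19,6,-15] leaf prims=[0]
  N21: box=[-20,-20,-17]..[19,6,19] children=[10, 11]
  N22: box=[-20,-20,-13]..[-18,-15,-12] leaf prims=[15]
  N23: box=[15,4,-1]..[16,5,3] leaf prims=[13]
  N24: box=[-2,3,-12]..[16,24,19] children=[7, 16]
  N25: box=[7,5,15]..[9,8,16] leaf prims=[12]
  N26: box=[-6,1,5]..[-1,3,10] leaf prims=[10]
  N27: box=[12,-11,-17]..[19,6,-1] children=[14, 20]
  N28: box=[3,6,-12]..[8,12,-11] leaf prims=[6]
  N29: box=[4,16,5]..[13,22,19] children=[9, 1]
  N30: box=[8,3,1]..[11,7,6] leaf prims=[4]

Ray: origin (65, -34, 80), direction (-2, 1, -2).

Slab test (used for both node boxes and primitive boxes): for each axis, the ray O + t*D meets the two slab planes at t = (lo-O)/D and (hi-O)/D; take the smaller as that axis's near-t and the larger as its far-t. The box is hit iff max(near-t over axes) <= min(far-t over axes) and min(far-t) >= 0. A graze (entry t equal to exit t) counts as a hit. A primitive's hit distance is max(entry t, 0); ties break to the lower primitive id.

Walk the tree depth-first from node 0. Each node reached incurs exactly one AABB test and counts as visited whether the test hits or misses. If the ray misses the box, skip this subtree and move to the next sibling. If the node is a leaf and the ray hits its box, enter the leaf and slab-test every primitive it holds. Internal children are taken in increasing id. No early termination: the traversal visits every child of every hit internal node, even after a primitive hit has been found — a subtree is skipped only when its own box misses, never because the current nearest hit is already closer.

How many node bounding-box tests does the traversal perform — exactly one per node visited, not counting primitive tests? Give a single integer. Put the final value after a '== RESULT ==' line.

Walk:
N0 x:[23,85/2] y:[14,58] z:[61/2,97/2] -> hit [61/2,85/2], descend [21, 24]
  N21 x:[23,85/2] y:[14,40] z:[61/2,97/2] -> hit [61/2,40], descend [10, 11]
    N10 x:[69/2,85/2] y:[14,36] z:[37,93/2] -> miss, prune
    N11 x:[23,71/2] y:[22,40] z:[61/2,97/2] -> hit [61/2,71/2], descend [6, 27]
      N6 x:[27,71/2] y:[22,37] z:[61/2,75/2] -> hit [61/2,71/2], descend [15, 26]
        N15 x:[27,57/2] y:[22,26] z:[61/2,31] -> miss, prune
        N26 x:[33,71/2] y:[35,37] z:[35,75/2] -> hit [35,71/2] leaf, test {P10@t=35}
      N27 x:[23,53/2] y:[23,40] z:[81/2,97/2] -> miss, prune
  N24 x:[49/2,67/2] y:[37,58] z:[61/2,46] -> miss, prune

Visited [0, 21, 10, 11, 6, 15, 26, 27, 24]. Tests: 9 box, 1 leaf. Nearest: P10.

== RESULT ==
9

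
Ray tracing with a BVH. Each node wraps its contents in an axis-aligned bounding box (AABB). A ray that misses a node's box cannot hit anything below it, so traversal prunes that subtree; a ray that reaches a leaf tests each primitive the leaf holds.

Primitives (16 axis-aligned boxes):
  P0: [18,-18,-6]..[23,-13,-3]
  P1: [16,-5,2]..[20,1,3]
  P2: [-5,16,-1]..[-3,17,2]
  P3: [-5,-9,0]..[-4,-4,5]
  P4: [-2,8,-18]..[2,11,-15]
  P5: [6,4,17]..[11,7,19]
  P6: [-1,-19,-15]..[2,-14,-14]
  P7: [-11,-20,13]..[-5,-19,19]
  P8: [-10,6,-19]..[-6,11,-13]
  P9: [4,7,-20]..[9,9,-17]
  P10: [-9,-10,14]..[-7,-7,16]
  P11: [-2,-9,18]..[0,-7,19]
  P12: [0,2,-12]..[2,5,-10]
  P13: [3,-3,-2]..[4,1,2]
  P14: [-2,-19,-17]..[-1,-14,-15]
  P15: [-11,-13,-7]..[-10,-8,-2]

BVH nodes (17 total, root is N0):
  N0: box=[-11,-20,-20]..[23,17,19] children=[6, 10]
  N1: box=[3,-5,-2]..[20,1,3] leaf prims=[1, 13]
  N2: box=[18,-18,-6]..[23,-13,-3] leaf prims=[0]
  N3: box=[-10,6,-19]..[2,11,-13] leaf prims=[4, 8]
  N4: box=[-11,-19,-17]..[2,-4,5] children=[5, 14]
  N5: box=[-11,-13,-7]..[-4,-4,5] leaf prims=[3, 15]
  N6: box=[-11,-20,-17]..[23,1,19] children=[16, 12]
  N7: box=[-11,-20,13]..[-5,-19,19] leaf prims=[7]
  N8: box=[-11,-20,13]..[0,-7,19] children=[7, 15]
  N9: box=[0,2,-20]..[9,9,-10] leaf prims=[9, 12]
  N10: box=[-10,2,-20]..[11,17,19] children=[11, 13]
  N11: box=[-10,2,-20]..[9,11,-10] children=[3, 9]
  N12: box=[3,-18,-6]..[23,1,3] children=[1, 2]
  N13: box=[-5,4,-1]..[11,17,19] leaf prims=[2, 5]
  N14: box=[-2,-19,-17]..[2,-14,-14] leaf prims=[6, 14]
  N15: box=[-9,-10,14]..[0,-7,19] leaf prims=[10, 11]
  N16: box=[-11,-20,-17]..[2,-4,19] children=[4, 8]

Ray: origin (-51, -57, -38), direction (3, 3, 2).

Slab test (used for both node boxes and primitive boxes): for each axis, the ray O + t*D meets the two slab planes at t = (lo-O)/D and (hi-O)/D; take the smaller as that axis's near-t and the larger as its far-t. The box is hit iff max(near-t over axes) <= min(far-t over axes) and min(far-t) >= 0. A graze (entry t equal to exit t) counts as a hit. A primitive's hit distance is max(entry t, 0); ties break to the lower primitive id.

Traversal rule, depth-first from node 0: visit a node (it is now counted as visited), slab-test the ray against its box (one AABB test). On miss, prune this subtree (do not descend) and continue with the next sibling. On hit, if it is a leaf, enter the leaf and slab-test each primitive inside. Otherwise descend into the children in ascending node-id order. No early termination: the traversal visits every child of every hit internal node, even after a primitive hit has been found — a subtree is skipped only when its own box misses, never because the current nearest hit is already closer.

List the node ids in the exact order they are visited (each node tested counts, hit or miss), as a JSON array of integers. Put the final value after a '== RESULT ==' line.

Walk:
N0 x:[40/3,74/3] y:[37/3,74/3] z:[9,57/2] -> hit [40/3,74/3], descend [6, 10]
  N6 x:[40/3,74/3] y:[37/3,58/3] z:[21/2,57/2] -> hit [40/3,58/3], descend [12, 16]
    N12 x:[18,74/3] y:[13,58/3] z:[16,41/2] -> hit [18,58/3], descend [1, 2]
      N1 x:[18,71/3] y:[52/3,58/3] z:[18,41/2] -> hit [18,58/3] leaf, test {P1(miss), P13@t=18}
      N2 x:[23,74/3] y:[13,44/3] z:[16,35/2] -> miss, prune
    N16 x:[40/3,53/3] y:[37/3,53/3] z:[21/2,57/2] -> hit [40/3,53/3], descend [4, 8]
      N4 x:[40/3,53/3] y:[38/3,53/3] z:[21/2,43/2] -> hit [40/3,53/3], descend [5, 14]
        N5 x:[40/3,47/3] y:[44/3,53/3] z:[31/2,43/2] -> hit [31/2,47/3] leaf, test {P3(miss), P15(miss)}
        N14 x:[49/3,53/3] y:[38/3,43/3] z:[21/2,12] -> miss, prune
      N8 x:[40/3,17] y:[37/3,50/3] z:[51/2,57/2] -> miss, prune
  N10 x:[41/3,62/3] y:[59/3,74/3] z:[9,57/2] -> hit [59/3,62/3], descend [11, 13]
    N11 x:[41/3,20] y:[59/3,68/3] z:[9,14] -> miss, prune
    N13 x:[46/3,62/3] y:[61/3,74/3] z:[37/2,57/2] -> hit [61/3,62/3] leaf, test {P2(miss), P5(miss)}

13 AABB tests over nodes [0, 6, 12, 1, 2, 16, 4, 5, 14, 8, 10, 11, 13]; 3 leaves entered; closest P13.

== RESULT ==
[0, 6, 12, 1, 2, 16, 4, 5, 14, 8, 10, 11, 13]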